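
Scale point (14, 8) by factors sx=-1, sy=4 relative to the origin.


Scaling: (x*sx, y*sy) = (14*-1, 8*4) = (-14, 32)

(-14, 32)


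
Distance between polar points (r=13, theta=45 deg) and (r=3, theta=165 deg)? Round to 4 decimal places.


d = sqrt(r1^2 + r2^2 - 2*r1*r2*cos(t2-t1))
d = sqrt(13^2 + 3^2 - 2*13*3*cos(165-45)) = 14.7309

14.7309


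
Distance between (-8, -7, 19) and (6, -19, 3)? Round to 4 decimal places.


d = sqrt((6--8)^2 + (-19--7)^2 + (3-19)^2) = 24.4131

24.4131


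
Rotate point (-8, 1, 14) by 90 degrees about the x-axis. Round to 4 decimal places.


x' = -8
y' = 1*cos(90) - 14*sin(90) = -14
z' = 1*sin(90) + 14*cos(90) = 1

(-8, -14, 1)


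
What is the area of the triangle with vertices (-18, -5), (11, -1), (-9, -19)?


Area = |x1(y2-y3) + x2(y3-y1) + x3(y1-y2)| / 2
= |-18*(-1--19) + 11*(-19--5) + -9*(-5--1)| / 2
= 221

221


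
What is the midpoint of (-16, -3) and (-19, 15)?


Midpoint = ((-16+-19)/2, (-3+15)/2) = (-17.5, 6)

(-17.5, 6)


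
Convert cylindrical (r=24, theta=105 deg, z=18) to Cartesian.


x = 24 * cos(105) = -6.2117
y = 24 * sin(105) = 23.1822
z = 18

(-6.2117, 23.1822, 18)


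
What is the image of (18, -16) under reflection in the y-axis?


Reflection across y-axis: (x, y) -> (-x, y)
(18, -16) -> (-18, -16)

(-18, -16)


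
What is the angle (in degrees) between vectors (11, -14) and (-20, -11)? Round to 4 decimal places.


dot = 11*-20 + -14*-11 = -66
|u| = 17.8045, |v| = 22.8254
cos(angle) = -0.1624
angle = 99.3464 degrees

99.3464 degrees


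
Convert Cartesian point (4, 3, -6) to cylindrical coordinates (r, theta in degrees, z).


r = sqrt(4^2 + 3^2) = 5
theta = atan2(3, 4) = 36.8699 deg
z = -6

r = 5, theta = 36.8699 deg, z = -6


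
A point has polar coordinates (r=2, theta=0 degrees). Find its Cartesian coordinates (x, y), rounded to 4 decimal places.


x = 2 * cos(0) = 2
y = 2 * sin(0) = 0

(2, 0)


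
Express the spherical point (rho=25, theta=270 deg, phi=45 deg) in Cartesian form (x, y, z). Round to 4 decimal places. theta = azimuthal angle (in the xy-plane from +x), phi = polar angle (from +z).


x = 25 * sin(45) * cos(270) = 0
y = 25 * sin(45) * sin(270) = -17.6777
z = 25 * cos(45) = 17.6777

(0, -17.6777, 17.6777)


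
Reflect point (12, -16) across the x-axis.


Reflection across x-axis: (x, y) -> (x, -y)
(12, -16) -> (12, 16)

(12, 16)


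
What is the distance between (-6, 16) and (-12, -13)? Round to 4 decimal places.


d = sqrt((-12--6)^2 + (-13-16)^2) = 29.6142

29.6142


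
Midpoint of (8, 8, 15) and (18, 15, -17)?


Midpoint = ((8+18)/2, (8+15)/2, (15+-17)/2) = (13, 11.5, -1)

(13, 11.5, -1)


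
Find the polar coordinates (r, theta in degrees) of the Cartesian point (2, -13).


r = sqrt(2^2 + (-13)^2) = 13.1529
theta = atan2(-13, 2) = 278.7462 degrees

r = 13.1529, theta = 278.7462 degrees


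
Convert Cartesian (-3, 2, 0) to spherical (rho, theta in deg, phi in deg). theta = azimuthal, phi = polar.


rho = sqrt((-3)^2 + 2^2 + 0^2) = 3.6056
theta = atan2(2, -3) = 146.3099 deg
phi = acos(0/3.6056) = 90 deg

rho = 3.6056, theta = 146.3099 deg, phi = 90 deg


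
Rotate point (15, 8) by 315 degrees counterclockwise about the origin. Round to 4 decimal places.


x' = 15*cos(315) - 8*sin(315) = 16.2635
y' = 15*sin(315) + 8*cos(315) = -4.9497

(16.2635, -4.9497)


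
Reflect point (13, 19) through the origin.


Reflection through origin: (x, y) -> (-x, -y)
(13, 19) -> (-13, -19)

(-13, -19)


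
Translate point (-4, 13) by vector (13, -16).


Translation: (x+dx, y+dy) = (-4+13, 13+-16) = (9, -3)

(9, -3)


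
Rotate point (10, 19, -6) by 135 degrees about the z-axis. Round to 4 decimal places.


x' = 10*cos(135) - 19*sin(135) = -20.5061
y' = 10*sin(135) + 19*cos(135) = -6.364
z' = -6

(-20.5061, -6.364, -6)


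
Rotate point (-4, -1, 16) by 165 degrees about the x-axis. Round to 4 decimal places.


x' = -4
y' = -1*cos(165) - 16*sin(165) = -3.1752
z' = -1*sin(165) + 16*cos(165) = -15.7136

(-4, -3.1752, -15.7136)


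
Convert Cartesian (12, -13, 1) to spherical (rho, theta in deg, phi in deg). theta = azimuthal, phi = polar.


rho = sqrt(12^2 + (-13)^2 + 1^2) = 17.72
theta = atan2(-13, 12) = 312.7094 deg
phi = acos(1/17.72) = 86.7649 deg

rho = 17.72, theta = 312.7094 deg, phi = 86.7649 deg


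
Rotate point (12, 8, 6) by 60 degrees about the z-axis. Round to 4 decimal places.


x' = 12*cos(60) - 8*sin(60) = -0.9282
y' = 12*sin(60) + 8*cos(60) = 14.3923
z' = 6

(-0.9282, 14.3923, 6)


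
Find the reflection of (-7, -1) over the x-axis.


Reflection across x-axis: (x, y) -> (x, -y)
(-7, -1) -> (-7, 1)

(-7, 1)


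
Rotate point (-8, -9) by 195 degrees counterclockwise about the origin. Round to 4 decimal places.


x' = -8*cos(195) - -9*sin(195) = 5.398
y' = -8*sin(195) + -9*cos(195) = 10.7639

(5.398, 10.7639)


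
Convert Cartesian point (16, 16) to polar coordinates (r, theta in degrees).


r = sqrt(16^2 + 16^2) = 22.6274
theta = atan2(16, 16) = 45 degrees

r = 22.6274, theta = 45 degrees


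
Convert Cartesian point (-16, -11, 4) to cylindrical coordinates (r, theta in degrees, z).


r = sqrt((-16)^2 + (-11)^2) = 19.4165
theta = atan2(-11, -16) = 214.5085 deg
z = 4

r = 19.4165, theta = 214.5085 deg, z = 4


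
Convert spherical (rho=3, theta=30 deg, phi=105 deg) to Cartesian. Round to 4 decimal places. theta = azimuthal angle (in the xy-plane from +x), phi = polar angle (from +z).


x = 3 * sin(105) * cos(30) = 2.5095
y = 3 * sin(105) * sin(30) = 1.4489
z = 3 * cos(105) = -0.7765

(2.5095, 1.4489, -0.7765)


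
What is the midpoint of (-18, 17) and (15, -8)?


Midpoint = ((-18+15)/2, (17+-8)/2) = (-1.5, 4.5)

(-1.5, 4.5)


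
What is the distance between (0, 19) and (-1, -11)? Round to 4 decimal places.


d = sqrt((-1-0)^2 + (-11-19)^2) = 30.0167

30.0167


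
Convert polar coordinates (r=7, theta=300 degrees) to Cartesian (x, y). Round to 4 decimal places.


x = 7 * cos(300) = 3.5
y = 7 * sin(300) = -6.0622

(3.5, -6.0622)


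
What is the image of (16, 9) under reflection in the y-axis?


Reflection across y-axis: (x, y) -> (-x, y)
(16, 9) -> (-16, 9)

(-16, 9)


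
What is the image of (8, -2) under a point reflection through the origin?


Reflection through origin: (x, y) -> (-x, -y)
(8, -2) -> (-8, 2)

(-8, 2)


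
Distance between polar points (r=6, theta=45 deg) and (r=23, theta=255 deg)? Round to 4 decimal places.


d = sqrt(r1^2 + r2^2 - 2*r1*r2*cos(t2-t1))
d = sqrt(6^2 + 23^2 - 2*6*23*cos(255-45)) = 28.3553

28.3553


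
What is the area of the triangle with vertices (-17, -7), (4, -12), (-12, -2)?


Area = |x1(y2-y3) + x2(y3-y1) + x3(y1-y2)| / 2
= |-17*(-12--2) + 4*(-2--7) + -12*(-7--12)| / 2
= 65

65


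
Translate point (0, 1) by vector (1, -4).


Translation: (x+dx, y+dy) = (0+1, 1+-4) = (1, -3)

(1, -3)


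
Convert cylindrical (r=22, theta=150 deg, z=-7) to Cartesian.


x = 22 * cos(150) = -19.0526
y = 22 * sin(150) = 11
z = -7

(-19.0526, 11, -7)


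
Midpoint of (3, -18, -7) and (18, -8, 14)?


Midpoint = ((3+18)/2, (-18+-8)/2, (-7+14)/2) = (10.5, -13, 3.5)

(10.5, -13, 3.5)


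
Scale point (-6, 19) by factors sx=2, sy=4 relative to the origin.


Scaling: (x*sx, y*sy) = (-6*2, 19*4) = (-12, 76)

(-12, 76)


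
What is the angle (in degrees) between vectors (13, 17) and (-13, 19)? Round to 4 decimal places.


dot = 13*-13 + 17*19 = 154
|u| = 21.4009, |v| = 23.0217
cos(angle) = 0.3126
angle = 71.7857 degrees

71.7857 degrees


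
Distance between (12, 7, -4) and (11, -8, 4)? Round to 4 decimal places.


d = sqrt((11-12)^2 + (-8-7)^2 + (4--4)^2) = 17.0294

17.0294


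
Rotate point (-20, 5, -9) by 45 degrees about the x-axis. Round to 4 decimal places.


x' = -20
y' = 5*cos(45) - -9*sin(45) = 9.8995
z' = 5*sin(45) + -9*cos(45) = -2.8284

(-20, 9.8995, -2.8284)


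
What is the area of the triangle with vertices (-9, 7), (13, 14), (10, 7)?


Area = |x1(y2-y3) + x2(y3-y1) + x3(y1-y2)| / 2
= |-9*(14-7) + 13*(7-7) + 10*(7-14)| / 2
= 66.5

66.5


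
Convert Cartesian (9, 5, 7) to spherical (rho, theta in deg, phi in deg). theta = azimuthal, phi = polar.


rho = sqrt(9^2 + 5^2 + 7^2) = 12.4499
theta = atan2(5, 9) = 29.0546 deg
phi = acos(7/12.4499) = 55.7882 deg

rho = 12.4499, theta = 29.0546 deg, phi = 55.7882 deg


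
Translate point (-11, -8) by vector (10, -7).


Translation: (x+dx, y+dy) = (-11+10, -8+-7) = (-1, -15)

(-1, -15)


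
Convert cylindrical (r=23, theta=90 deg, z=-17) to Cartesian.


x = 23 * cos(90) = 0
y = 23 * sin(90) = 23
z = -17

(0, 23, -17)


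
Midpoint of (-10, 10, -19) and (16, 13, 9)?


Midpoint = ((-10+16)/2, (10+13)/2, (-19+9)/2) = (3, 11.5, -5)

(3, 11.5, -5)


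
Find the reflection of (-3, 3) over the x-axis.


Reflection across x-axis: (x, y) -> (x, -y)
(-3, 3) -> (-3, -3)

(-3, -3)


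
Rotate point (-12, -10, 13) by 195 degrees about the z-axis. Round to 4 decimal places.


x' = -12*cos(195) - -10*sin(195) = 9.0029
y' = -12*sin(195) + -10*cos(195) = 12.7651
z' = 13

(9.0029, 12.7651, 13)


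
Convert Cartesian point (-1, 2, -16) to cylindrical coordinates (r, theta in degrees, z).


r = sqrt((-1)^2 + 2^2) = 2.2361
theta = atan2(2, -1) = 116.5651 deg
z = -16

r = 2.2361, theta = 116.5651 deg, z = -16


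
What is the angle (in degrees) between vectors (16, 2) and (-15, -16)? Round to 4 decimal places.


dot = 16*-15 + 2*-16 = -272
|u| = 16.1245, |v| = 21.9317
cos(angle) = -0.7691
angle = 140.2774 degrees

140.2774 degrees


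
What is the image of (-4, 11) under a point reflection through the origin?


Reflection through origin: (x, y) -> (-x, -y)
(-4, 11) -> (4, -11)

(4, -11)


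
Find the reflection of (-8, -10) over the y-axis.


Reflection across y-axis: (x, y) -> (-x, y)
(-8, -10) -> (8, -10)

(8, -10)


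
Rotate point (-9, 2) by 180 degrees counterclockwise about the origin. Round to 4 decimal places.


x' = -9*cos(180) - 2*sin(180) = 9
y' = -9*sin(180) + 2*cos(180) = -2

(9, -2)


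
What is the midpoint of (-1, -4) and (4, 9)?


Midpoint = ((-1+4)/2, (-4+9)/2) = (1.5, 2.5)

(1.5, 2.5)


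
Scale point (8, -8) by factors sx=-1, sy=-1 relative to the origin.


Scaling: (x*sx, y*sy) = (8*-1, -8*-1) = (-8, 8)

(-8, 8)


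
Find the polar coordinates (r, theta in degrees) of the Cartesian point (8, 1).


r = sqrt(8^2 + 1^2) = 8.0623
theta = atan2(1, 8) = 7.125 degrees

r = 8.0623, theta = 7.125 degrees


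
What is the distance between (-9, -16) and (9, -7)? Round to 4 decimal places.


d = sqrt((9--9)^2 + (-7--16)^2) = 20.1246

20.1246


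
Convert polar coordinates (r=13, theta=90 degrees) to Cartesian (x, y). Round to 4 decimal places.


x = 13 * cos(90) = 0
y = 13 * sin(90) = 13

(0, 13)


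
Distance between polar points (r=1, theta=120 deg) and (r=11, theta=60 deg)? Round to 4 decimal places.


d = sqrt(r1^2 + r2^2 - 2*r1*r2*cos(t2-t1))
d = sqrt(1^2 + 11^2 - 2*1*11*cos(60-120)) = 10.5357

10.5357


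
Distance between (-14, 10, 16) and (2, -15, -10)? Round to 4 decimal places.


d = sqrt((2--14)^2 + (-15-10)^2 + (-10-16)^2) = 39.4588

39.4588


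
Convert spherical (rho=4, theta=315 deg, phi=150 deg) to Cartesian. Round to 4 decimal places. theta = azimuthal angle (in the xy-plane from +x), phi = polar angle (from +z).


x = 4 * sin(150) * cos(315) = 1.4142
y = 4 * sin(150) * sin(315) = -1.4142
z = 4 * cos(150) = -3.4641

(1.4142, -1.4142, -3.4641)


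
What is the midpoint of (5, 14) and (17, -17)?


Midpoint = ((5+17)/2, (14+-17)/2) = (11, -1.5)

(11, -1.5)


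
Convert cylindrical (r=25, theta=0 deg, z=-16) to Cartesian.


x = 25 * cos(0) = 25
y = 25 * sin(0) = 0
z = -16

(25, 0, -16)


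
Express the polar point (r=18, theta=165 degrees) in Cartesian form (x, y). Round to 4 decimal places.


x = 18 * cos(165) = -17.3867
y = 18 * sin(165) = 4.6587

(-17.3867, 4.6587)


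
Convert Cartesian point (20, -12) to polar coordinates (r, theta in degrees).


r = sqrt(20^2 + (-12)^2) = 23.3238
theta = atan2(-12, 20) = 329.0362 degrees

r = 23.3238, theta = 329.0362 degrees


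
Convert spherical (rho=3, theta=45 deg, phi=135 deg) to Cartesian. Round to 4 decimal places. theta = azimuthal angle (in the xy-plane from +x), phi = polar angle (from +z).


x = 3 * sin(135) * cos(45) = 1.5
y = 3 * sin(135) * sin(45) = 1.5
z = 3 * cos(135) = -2.1213

(1.5, 1.5, -2.1213)


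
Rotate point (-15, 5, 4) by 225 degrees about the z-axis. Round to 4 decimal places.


x' = -15*cos(225) - 5*sin(225) = 14.1421
y' = -15*sin(225) + 5*cos(225) = 7.0711
z' = 4

(14.1421, 7.0711, 4)


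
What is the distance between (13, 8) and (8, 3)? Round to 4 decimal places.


d = sqrt((8-13)^2 + (3-8)^2) = 7.0711

7.0711


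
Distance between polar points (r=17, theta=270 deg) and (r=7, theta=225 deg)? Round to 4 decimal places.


d = sqrt(r1^2 + r2^2 - 2*r1*r2*cos(t2-t1))
d = sqrt(17^2 + 7^2 - 2*17*7*cos(225-270)) = 13.0272

13.0272


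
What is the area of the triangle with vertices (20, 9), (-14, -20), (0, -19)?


Area = |x1(y2-y3) + x2(y3-y1) + x3(y1-y2)| / 2
= |20*(-20--19) + -14*(-19-9) + 0*(9--20)| / 2
= 186

186


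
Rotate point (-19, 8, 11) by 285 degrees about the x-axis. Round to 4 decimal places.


x' = -19
y' = 8*cos(285) - 11*sin(285) = 12.6957
z' = 8*sin(285) + 11*cos(285) = -4.8804

(-19, 12.6957, -4.8804)


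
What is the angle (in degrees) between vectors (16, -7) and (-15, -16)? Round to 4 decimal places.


dot = 16*-15 + -7*-16 = -128
|u| = 17.4642, |v| = 21.9317
cos(angle) = -0.3342
angle = 109.523 degrees

109.523 degrees


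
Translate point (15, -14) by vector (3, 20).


Translation: (x+dx, y+dy) = (15+3, -14+20) = (18, 6)

(18, 6)


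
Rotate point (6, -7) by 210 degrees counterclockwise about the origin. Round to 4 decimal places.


x' = 6*cos(210) - -7*sin(210) = -8.6962
y' = 6*sin(210) + -7*cos(210) = 3.0622

(-8.6962, 3.0622)


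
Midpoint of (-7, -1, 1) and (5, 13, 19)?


Midpoint = ((-7+5)/2, (-1+13)/2, (1+19)/2) = (-1, 6, 10)

(-1, 6, 10)


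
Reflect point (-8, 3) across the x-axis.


Reflection across x-axis: (x, y) -> (x, -y)
(-8, 3) -> (-8, -3)

(-8, -3)


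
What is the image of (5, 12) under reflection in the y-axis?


Reflection across y-axis: (x, y) -> (-x, y)
(5, 12) -> (-5, 12)

(-5, 12)


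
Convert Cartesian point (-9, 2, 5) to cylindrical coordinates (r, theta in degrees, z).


r = sqrt((-9)^2 + 2^2) = 9.2195
theta = atan2(2, -9) = 167.4712 deg
z = 5

r = 9.2195, theta = 167.4712 deg, z = 5


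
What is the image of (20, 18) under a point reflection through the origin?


Reflection through origin: (x, y) -> (-x, -y)
(20, 18) -> (-20, -18)

(-20, -18)


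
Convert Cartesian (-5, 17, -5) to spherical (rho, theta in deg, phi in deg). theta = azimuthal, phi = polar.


rho = sqrt((-5)^2 + 17^2 + (-5)^2) = 18.412
theta = atan2(17, -5) = 106.3895 deg
phi = acos(-5/18.412) = 105.7573 deg

rho = 18.412, theta = 106.3895 deg, phi = 105.7573 deg


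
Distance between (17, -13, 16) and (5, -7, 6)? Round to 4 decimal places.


d = sqrt((5-17)^2 + (-7--13)^2 + (6-16)^2) = 16.7332

16.7332


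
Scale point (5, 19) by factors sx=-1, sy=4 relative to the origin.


Scaling: (x*sx, y*sy) = (5*-1, 19*4) = (-5, 76)

(-5, 76)


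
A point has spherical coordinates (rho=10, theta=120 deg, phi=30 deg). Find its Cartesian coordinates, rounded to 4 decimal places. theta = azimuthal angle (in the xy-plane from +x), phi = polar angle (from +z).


x = 10 * sin(30) * cos(120) = -2.5
y = 10 * sin(30) * sin(120) = 4.3301
z = 10 * cos(30) = 8.6603

(-2.5, 4.3301, 8.6603)


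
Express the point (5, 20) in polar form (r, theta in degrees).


r = sqrt(5^2 + 20^2) = 20.6155
theta = atan2(20, 5) = 75.9638 degrees

r = 20.6155, theta = 75.9638 degrees


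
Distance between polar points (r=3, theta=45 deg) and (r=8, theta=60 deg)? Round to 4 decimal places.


d = sqrt(r1^2 + r2^2 - 2*r1*r2*cos(t2-t1))
d = sqrt(3^2 + 8^2 - 2*3*8*cos(60-45)) = 5.161

5.161


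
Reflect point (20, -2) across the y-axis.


Reflection across y-axis: (x, y) -> (-x, y)
(20, -2) -> (-20, -2)

(-20, -2)


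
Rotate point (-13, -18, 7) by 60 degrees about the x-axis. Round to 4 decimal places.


x' = -13
y' = -18*cos(60) - 7*sin(60) = -15.0622
z' = -18*sin(60) + 7*cos(60) = -12.0885

(-13, -15.0622, -12.0885)


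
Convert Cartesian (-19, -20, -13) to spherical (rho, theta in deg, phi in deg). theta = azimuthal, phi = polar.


rho = sqrt((-19)^2 + (-20)^2 + (-13)^2) = 30.4959
theta = atan2(-20, -19) = 226.4688 deg
phi = acos(-13/30.4959) = 115.2321 deg

rho = 30.4959, theta = 226.4688 deg, phi = 115.2321 deg


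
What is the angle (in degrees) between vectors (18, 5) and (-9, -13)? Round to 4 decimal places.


dot = 18*-9 + 5*-13 = -227
|u| = 18.6815, |v| = 15.8114
cos(angle) = -0.7685
angle = 140.2193 degrees

140.2193 degrees


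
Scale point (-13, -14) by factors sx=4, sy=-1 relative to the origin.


Scaling: (x*sx, y*sy) = (-13*4, -14*-1) = (-52, 14)

(-52, 14)


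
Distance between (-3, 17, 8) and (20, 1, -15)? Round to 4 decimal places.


d = sqrt((20--3)^2 + (1-17)^2 + (-15-8)^2) = 36.2491

36.2491


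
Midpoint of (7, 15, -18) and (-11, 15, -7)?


Midpoint = ((7+-11)/2, (15+15)/2, (-18+-7)/2) = (-2, 15, -12.5)

(-2, 15, -12.5)


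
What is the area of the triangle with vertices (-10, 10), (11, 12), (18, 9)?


Area = |x1(y2-y3) + x2(y3-y1) + x3(y1-y2)| / 2
= |-10*(12-9) + 11*(9-10) + 18*(10-12)| / 2
= 38.5

38.5


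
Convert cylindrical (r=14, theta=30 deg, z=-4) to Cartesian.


x = 14 * cos(30) = 12.1244
y = 14 * sin(30) = 7
z = -4

(12.1244, 7, -4)


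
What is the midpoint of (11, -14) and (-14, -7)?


Midpoint = ((11+-14)/2, (-14+-7)/2) = (-1.5, -10.5)

(-1.5, -10.5)


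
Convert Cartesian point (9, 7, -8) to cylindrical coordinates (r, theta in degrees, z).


r = sqrt(9^2 + 7^2) = 11.4018
theta = atan2(7, 9) = 37.875 deg
z = -8

r = 11.4018, theta = 37.875 deg, z = -8


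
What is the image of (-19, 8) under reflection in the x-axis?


Reflection across x-axis: (x, y) -> (x, -y)
(-19, 8) -> (-19, -8)

(-19, -8)


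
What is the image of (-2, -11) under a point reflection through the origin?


Reflection through origin: (x, y) -> (-x, -y)
(-2, -11) -> (2, 11)

(2, 11)


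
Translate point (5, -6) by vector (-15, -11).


Translation: (x+dx, y+dy) = (5+-15, -6+-11) = (-10, -17)

(-10, -17)


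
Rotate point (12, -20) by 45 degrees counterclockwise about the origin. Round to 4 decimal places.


x' = 12*cos(45) - -20*sin(45) = 22.6274
y' = 12*sin(45) + -20*cos(45) = -5.6569

(22.6274, -5.6569)


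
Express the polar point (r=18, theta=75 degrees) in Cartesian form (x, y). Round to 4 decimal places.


x = 18 * cos(75) = 4.6587
y = 18 * sin(75) = 17.3867

(4.6587, 17.3867)


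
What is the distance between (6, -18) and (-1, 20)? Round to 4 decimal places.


d = sqrt((-1-6)^2 + (20--18)^2) = 38.6394

38.6394


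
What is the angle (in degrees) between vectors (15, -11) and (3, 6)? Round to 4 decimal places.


dot = 15*3 + -11*6 = -21
|u| = 18.6011, |v| = 6.7082
cos(angle) = -0.1683
angle = 99.6888 degrees

99.6888 degrees


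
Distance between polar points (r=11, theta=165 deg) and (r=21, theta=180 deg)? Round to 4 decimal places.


d = sqrt(r1^2 + r2^2 - 2*r1*r2*cos(t2-t1))
d = sqrt(11^2 + 21^2 - 2*11*21*cos(180-165)) = 10.7584

10.7584


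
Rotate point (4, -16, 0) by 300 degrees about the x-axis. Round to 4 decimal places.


x' = 4
y' = -16*cos(300) - 0*sin(300) = -8
z' = -16*sin(300) + 0*cos(300) = 13.8564

(4, -8, 13.8564)


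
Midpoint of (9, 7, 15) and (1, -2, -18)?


Midpoint = ((9+1)/2, (7+-2)/2, (15+-18)/2) = (5, 2.5, -1.5)

(5, 2.5, -1.5)


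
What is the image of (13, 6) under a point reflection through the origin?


Reflection through origin: (x, y) -> (-x, -y)
(13, 6) -> (-13, -6)

(-13, -6)


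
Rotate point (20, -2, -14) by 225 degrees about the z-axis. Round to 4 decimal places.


x' = 20*cos(225) - -2*sin(225) = -15.5563
y' = 20*sin(225) + -2*cos(225) = -12.7279
z' = -14

(-15.5563, -12.7279, -14)


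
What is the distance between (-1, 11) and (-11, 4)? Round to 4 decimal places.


d = sqrt((-11--1)^2 + (4-11)^2) = 12.2066

12.2066


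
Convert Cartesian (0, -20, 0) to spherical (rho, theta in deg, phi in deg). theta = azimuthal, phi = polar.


rho = sqrt(0^2 + (-20)^2 + 0^2) = 20
theta = atan2(-20, 0) = 270 deg
phi = acos(0/20) = 90 deg

rho = 20, theta = 270 deg, phi = 90 deg


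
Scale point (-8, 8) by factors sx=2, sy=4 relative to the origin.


Scaling: (x*sx, y*sy) = (-8*2, 8*4) = (-16, 32)

(-16, 32)


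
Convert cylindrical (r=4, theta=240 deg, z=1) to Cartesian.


x = 4 * cos(240) = -2
y = 4 * sin(240) = -3.4641
z = 1

(-2, -3.4641, 1)


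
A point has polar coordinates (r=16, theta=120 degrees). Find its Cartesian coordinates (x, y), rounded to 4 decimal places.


x = 16 * cos(120) = -8
y = 16 * sin(120) = 13.8564

(-8, 13.8564)


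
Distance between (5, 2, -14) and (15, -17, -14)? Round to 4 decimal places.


d = sqrt((15-5)^2 + (-17-2)^2 + (-14--14)^2) = 21.4709

21.4709


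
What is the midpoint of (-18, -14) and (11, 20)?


Midpoint = ((-18+11)/2, (-14+20)/2) = (-3.5, 3)

(-3.5, 3)


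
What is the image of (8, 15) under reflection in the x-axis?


Reflection across x-axis: (x, y) -> (x, -y)
(8, 15) -> (8, -15)

(8, -15)


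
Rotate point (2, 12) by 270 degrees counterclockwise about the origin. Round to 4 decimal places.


x' = 2*cos(270) - 12*sin(270) = 12
y' = 2*sin(270) + 12*cos(270) = -2

(12, -2)


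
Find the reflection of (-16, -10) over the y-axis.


Reflection across y-axis: (x, y) -> (-x, y)
(-16, -10) -> (16, -10)

(16, -10)


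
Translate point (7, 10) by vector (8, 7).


Translation: (x+dx, y+dy) = (7+8, 10+7) = (15, 17)

(15, 17)


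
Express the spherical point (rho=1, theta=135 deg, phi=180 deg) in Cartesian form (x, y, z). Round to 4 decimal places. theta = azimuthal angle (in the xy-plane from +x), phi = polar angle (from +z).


x = 1 * sin(180) * cos(135) = 0
y = 1 * sin(180) * sin(135) = 0
z = 1 * cos(180) = -1

(0, 0, -1)


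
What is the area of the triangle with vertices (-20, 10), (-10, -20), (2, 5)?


Area = |x1(y2-y3) + x2(y3-y1) + x3(y1-y2)| / 2
= |-20*(-20-5) + -10*(5-10) + 2*(10--20)| / 2
= 305

305


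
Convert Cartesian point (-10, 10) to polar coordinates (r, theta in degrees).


r = sqrt((-10)^2 + 10^2) = 14.1421
theta = atan2(10, -10) = 135 degrees

r = 14.1421, theta = 135 degrees


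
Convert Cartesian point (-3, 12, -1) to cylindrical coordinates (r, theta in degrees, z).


r = sqrt((-3)^2 + 12^2) = 12.3693
theta = atan2(12, -3) = 104.0362 deg
z = -1

r = 12.3693, theta = 104.0362 deg, z = -1


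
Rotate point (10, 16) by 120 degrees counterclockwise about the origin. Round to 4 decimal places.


x' = 10*cos(120) - 16*sin(120) = -18.8564
y' = 10*sin(120) + 16*cos(120) = 0.6603

(-18.8564, 0.6603)


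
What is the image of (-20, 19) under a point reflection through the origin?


Reflection through origin: (x, y) -> (-x, -y)
(-20, 19) -> (20, -19)

(20, -19)


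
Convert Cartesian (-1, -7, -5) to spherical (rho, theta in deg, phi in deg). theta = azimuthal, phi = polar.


rho = sqrt((-1)^2 + (-7)^2 + (-5)^2) = 8.6603
theta = atan2(-7, -1) = 261.8699 deg
phi = acos(-5/8.6603) = 125.2644 deg

rho = 8.6603, theta = 261.8699 deg, phi = 125.2644 deg


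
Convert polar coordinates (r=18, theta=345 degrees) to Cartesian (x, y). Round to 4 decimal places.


x = 18 * cos(345) = 17.3867
y = 18 * sin(345) = -4.6587

(17.3867, -4.6587)


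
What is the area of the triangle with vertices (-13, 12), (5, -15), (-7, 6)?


Area = |x1(y2-y3) + x2(y3-y1) + x3(y1-y2)| / 2
= |-13*(-15-6) + 5*(6-12) + -7*(12--15)| / 2
= 27

27


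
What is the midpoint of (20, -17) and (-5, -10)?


Midpoint = ((20+-5)/2, (-17+-10)/2) = (7.5, -13.5)

(7.5, -13.5)


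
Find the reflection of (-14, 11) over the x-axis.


Reflection across x-axis: (x, y) -> (x, -y)
(-14, 11) -> (-14, -11)

(-14, -11)


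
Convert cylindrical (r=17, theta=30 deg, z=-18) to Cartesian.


x = 17 * cos(30) = 14.7224
y = 17 * sin(30) = 8.5
z = -18

(14.7224, 8.5, -18)


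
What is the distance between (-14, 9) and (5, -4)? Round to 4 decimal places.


d = sqrt((5--14)^2 + (-4-9)^2) = 23.0217

23.0217


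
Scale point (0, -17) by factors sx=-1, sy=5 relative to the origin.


Scaling: (x*sx, y*sy) = (0*-1, -17*5) = (0, -85)

(0, -85)


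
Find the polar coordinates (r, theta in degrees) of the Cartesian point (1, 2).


r = sqrt(1^2 + 2^2) = 2.2361
theta = atan2(2, 1) = 63.4349 degrees

r = 2.2361, theta = 63.4349 degrees


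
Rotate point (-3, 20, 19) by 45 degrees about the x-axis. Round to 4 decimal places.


x' = -3
y' = 20*cos(45) - 19*sin(45) = 0.7071
z' = 20*sin(45) + 19*cos(45) = 27.5772

(-3, 0.7071, 27.5772)


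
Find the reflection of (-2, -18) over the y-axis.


Reflection across y-axis: (x, y) -> (-x, y)
(-2, -18) -> (2, -18)

(2, -18)


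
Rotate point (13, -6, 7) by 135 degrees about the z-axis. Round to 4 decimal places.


x' = 13*cos(135) - -6*sin(135) = -4.9497
y' = 13*sin(135) + -6*cos(135) = 13.435
z' = 7

(-4.9497, 13.435, 7)


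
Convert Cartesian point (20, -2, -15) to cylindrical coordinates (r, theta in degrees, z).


r = sqrt(20^2 + (-2)^2) = 20.0998
theta = atan2(-2, 20) = 354.2894 deg
z = -15

r = 20.0998, theta = 354.2894 deg, z = -15


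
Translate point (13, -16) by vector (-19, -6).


Translation: (x+dx, y+dy) = (13+-19, -16+-6) = (-6, -22)

(-6, -22)


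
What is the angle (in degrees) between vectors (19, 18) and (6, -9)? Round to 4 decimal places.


dot = 19*6 + 18*-9 = -48
|u| = 26.1725, |v| = 10.8167
cos(angle) = -0.1696
angle = 99.7618 degrees

99.7618 degrees


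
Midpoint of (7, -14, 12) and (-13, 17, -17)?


Midpoint = ((7+-13)/2, (-14+17)/2, (12+-17)/2) = (-3, 1.5, -2.5)

(-3, 1.5, -2.5)


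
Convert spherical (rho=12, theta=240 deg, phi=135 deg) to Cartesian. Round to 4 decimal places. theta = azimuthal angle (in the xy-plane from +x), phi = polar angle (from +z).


x = 12 * sin(135) * cos(240) = -4.2426
y = 12 * sin(135) * sin(240) = -7.3485
z = 12 * cos(135) = -8.4853

(-4.2426, -7.3485, -8.4853)


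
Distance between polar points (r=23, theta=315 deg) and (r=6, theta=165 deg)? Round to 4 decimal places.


d = sqrt(r1^2 + r2^2 - 2*r1*r2*cos(t2-t1))
d = sqrt(23^2 + 6^2 - 2*23*6*cos(165-315)) = 28.3553

28.3553


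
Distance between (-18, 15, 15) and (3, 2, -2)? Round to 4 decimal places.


d = sqrt((3--18)^2 + (2-15)^2 + (-2-15)^2) = 29.9833

29.9833


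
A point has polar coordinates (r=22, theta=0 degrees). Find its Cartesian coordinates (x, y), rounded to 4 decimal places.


x = 22 * cos(0) = 22
y = 22 * sin(0) = 0

(22, 0)


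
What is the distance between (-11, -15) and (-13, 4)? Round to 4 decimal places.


d = sqrt((-13--11)^2 + (4--15)^2) = 19.105

19.105


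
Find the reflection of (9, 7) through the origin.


Reflection through origin: (x, y) -> (-x, -y)
(9, 7) -> (-9, -7)

(-9, -7)


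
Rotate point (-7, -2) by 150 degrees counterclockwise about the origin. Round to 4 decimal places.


x' = -7*cos(150) - -2*sin(150) = 7.0622
y' = -7*sin(150) + -2*cos(150) = -1.7679

(7.0622, -1.7679)


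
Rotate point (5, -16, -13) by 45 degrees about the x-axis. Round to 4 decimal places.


x' = 5
y' = -16*cos(45) - -13*sin(45) = -2.1213
z' = -16*sin(45) + -13*cos(45) = -20.5061

(5, -2.1213, -20.5061)


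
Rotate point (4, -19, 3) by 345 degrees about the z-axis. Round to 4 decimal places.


x' = 4*cos(345) - -19*sin(345) = -1.0539
y' = 4*sin(345) + -19*cos(345) = -19.3879
z' = 3

(-1.0539, -19.3879, 3)


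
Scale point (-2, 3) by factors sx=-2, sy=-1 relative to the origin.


Scaling: (x*sx, y*sy) = (-2*-2, 3*-1) = (4, -3)

(4, -3)


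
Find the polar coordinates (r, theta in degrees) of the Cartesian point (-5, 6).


r = sqrt((-5)^2 + 6^2) = 7.8102
theta = atan2(6, -5) = 129.8056 degrees

r = 7.8102, theta = 129.8056 degrees


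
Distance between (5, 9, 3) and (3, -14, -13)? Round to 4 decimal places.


d = sqrt((3-5)^2 + (-14-9)^2 + (-13-3)^2) = 28.0891

28.0891


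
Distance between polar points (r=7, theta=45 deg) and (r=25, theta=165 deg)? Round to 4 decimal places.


d = sqrt(r1^2 + r2^2 - 2*r1*r2*cos(t2-t1))
d = sqrt(7^2 + 25^2 - 2*7*25*cos(165-45)) = 29.1376

29.1376


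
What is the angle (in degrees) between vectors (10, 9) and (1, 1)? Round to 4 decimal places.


dot = 10*1 + 9*1 = 19
|u| = 13.4536, |v| = 1.4142
cos(angle) = 0.9986
angle = 3.0128 degrees

3.0128 degrees


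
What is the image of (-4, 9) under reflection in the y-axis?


Reflection across y-axis: (x, y) -> (-x, y)
(-4, 9) -> (4, 9)

(4, 9)


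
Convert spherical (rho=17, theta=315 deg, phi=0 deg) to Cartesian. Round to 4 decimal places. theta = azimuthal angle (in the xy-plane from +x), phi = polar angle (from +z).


x = 17 * sin(0) * cos(315) = 0
y = 17 * sin(0) * sin(315) = 0
z = 17 * cos(0) = 17

(0, 0, 17)


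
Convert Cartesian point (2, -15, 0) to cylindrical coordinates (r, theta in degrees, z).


r = sqrt(2^2 + (-15)^2) = 15.1327
theta = atan2(-15, 2) = 277.5946 deg
z = 0

r = 15.1327, theta = 277.5946 deg, z = 0


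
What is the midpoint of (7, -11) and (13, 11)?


Midpoint = ((7+13)/2, (-11+11)/2) = (10, 0)

(10, 0)


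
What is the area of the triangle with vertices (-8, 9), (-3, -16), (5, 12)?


Area = |x1(y2-y3) + x2(y3-y1) + x3(y1-y2)| / 2
= |-8*(-16-12) + -3*(12-9) + 5*(9--16)| / 2
= 170

170


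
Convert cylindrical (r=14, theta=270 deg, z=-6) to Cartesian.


x = 14 * cos(270) = 0
y = 14 * sin(270) = -14
z = -6

(0, -14, -6)


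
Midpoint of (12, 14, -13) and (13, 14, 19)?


Midpoint = ((12+13)/2, (14+14)/2, (-13+19)/2) = (12.5, 14, 3)

(12.5, 14, 3)


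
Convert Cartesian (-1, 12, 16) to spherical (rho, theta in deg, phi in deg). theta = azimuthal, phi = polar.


rho = sqrt((-1)^2 + 12^2 + 16^2) = 20.025
theta = atan2(12, -1) = 94.7636 deg
phi = acos(16/20.025) = 36.9651 deg

rho = 20.025, theta = 94.7636 deg, phi = 36.9651 deg


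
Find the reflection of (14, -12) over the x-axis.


Reflection across x-axis: (x, y) -> (x, -y)
(14, -12) -> (14, 12)

(14, 12)


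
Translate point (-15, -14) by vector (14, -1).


Translation: (x+dx, y+dy) = (-15+14, -14+-1) = (-1, -15)

(-1, -15)


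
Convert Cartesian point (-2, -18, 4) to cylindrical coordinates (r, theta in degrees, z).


r = sqrt((-2)^2 + (-18)^2) = 18.1108
theta = atan2(-18, -2) = 263.6598 deg
z = 4

r = 18.1108, theta = 263.6598 deg, z = 4


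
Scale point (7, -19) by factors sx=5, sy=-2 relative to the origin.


Scaling: (x*sx, y*sy) = (7*5, -19*-2) = (35, 38)

(35, 38)


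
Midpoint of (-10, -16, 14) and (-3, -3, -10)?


Midpoint = ((-10+-3)/2, (-16+-3)/2, (14+-10)/2) = (-6.5, -9.5, 2)

(-6.5, -9.5, 2)


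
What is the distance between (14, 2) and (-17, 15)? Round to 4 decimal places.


d = sqrt((-17-14)^2 + (15-2)^2) = 33.6155

33.6155


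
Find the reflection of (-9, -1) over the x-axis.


Reflection across x-axis: (x, y) -> (x, -y)
(-9, -1) -> (-9, 1)

(-9, 1)


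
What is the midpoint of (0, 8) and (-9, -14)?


Midpoint = ((0+-9)/2, (8+-14)/2) = (-4.5, -3)

(-4.5, -3)


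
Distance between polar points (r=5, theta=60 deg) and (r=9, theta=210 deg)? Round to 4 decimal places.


d = sqrt(r1^2 + r2^2 - 2*r1*r2*cos(t2-t1))
d = sqrt(5^2 + 9^2 - 2*5*9*cos(210-60)) = 13.5625

13.5625


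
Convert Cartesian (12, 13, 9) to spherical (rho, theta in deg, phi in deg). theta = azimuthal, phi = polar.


rho = sqrt(12^2 + 13^2 + 9^2) = 19.8494
theta = atan2(13, 12) = 47.2906 deg
phi = acos(9/19.8494) = 63.0371 deg

rho = 19.8494, theta = 47.2906 deg, phi = 63.0371 deg


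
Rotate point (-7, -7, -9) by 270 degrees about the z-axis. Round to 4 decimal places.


x' = -7*cos(270) - -7*sin(270) = -7
y' = -7*sin(270) + -7*cos(270) = 7
z' = -9

(-7, 7, -9)


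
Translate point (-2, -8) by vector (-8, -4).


Translation: (x+dx, y+dy) = (-2+-8, -8+-4) = (-10, -12)

(-10, -12)


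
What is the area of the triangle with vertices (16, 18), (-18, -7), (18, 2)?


Area = |x1(y2-y3) + x2(y3-y1) + x3(y1-y2)| / 2
= |16*(-7-2) + -18*(2-18) + 18*(18--7)| / 2
= 297

297


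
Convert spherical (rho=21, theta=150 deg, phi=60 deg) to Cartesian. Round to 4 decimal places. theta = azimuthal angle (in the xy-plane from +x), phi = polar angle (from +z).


x = 21 * sin(60) * cos(150) = -15.75
y = 21 * sin(60) * sin(150) = 9.0933
z = 21 * cos(60) = 10.5

(-15.75, 9.0933, 10.5)


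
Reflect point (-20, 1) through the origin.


Reflection through origin: (x, y) -> (-x, -y)
(-20, 1) -> (20, -1)

(20, -1)


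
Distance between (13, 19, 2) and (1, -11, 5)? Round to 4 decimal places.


d = sqrt((1-13)^2 + (-11-19)^2 + (5-2)^2) = 32.45

32.45


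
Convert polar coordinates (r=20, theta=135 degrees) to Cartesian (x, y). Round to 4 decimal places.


x = 20 * cos(135) = -14.1421
y = 20 * sin(135) = 14.1421

(-14.1421, 14.1421)


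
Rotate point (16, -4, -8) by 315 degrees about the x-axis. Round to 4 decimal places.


x' = 16
y' = -4*cos(315) - -8*sin(315) = -8.4853
z' = -4*sin(315) + -8*cos(315) = -2.8284

(16, -8.4853, -2.8284)


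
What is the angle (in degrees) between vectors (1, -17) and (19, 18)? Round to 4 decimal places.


dot = 1*19 + -17*18 = -287
|u| = 17.0294, |v| = 26.1725
cos(angle) = -0.6439
angle = 130.0854 degrees

130.0854 degrees


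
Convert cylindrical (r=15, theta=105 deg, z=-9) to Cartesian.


x = 15 * cos(105) = -3.8823
y = 15 * sin(105) = 14.4889
z = -9

(-3.8823, 14.4889, -9)


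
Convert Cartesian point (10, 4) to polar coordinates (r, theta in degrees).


r = sqrt(10^2 + 4^2) = 10.7703
theta = atan2(4, 10) = 21.8014 degrees

r = 10.7703, theta = 21.8014 degrees


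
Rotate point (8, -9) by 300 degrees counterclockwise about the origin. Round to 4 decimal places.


x' = 8*cos(300) - -9*sin(300) = -3.7942
y' = 8*sin(300) + -9*cos(300) = -11.4282

(-3.7942, -11.4282)


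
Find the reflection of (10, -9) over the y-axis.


Reflection across y-axis: (x, y) -> (-x, y)
(10, -9) -> (-10, -9)

(-10, -9)


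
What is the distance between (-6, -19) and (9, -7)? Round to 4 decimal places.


d = sqrt((9--6)^2 + (-7--19)^2) = 19.2094

19.2094


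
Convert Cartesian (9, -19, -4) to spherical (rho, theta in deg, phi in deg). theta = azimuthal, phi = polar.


rho = sqrt(9^2 + (-19)^2 + (-4)^2) = 21.4009
theta = atan2(-19, 9) = 295.3462 deg
phi = acos(-4/21.4009) = 100.7724 deg

rho = 21.4009, theta = 295.3462 deg, phi = 100.7724 deg


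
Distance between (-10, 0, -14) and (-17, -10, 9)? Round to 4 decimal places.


d = sqrt((-17--10)^2 + (-10-0)^2 + (9--14)^2) = 26.0384

26.0384


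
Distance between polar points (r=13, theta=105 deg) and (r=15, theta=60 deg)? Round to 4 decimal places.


d = sqrt(r1^2 + r2^2 - 2*r1*r2*cos(t2-t1))
d = sqrt(13^2 + 15^2 - 2*13*15*cos(60-105)) = 10.8733

10.8733


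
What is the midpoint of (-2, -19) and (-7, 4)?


Midpoint = ((-2+-7)/2, (-19+4)/2) = (-4.5, -7.5)

(-4.5, -7.5)


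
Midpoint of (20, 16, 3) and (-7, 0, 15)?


Midpoint = ((20+-7)/2, (16+0)/2, (3+15)/2) = (6.5, 8, 9)

(6.5, 8, 9)


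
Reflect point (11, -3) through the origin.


Reflection through origin: (x, y) -> (-x, -y)
(11, -3) -> (-11, 3)

(-11, 3)


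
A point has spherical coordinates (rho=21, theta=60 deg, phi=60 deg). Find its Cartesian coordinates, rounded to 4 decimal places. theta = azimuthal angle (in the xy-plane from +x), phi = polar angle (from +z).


x = 21 * sin(60) * cos(60) = 9.0933
y = 21 * sin(60) * sin(60) = 15.75
z = 21 * cos(60) = 10.5

(9.0933, 15.75, 10.5)


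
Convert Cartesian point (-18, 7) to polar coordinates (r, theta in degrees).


r = sqrt((-18)^2 + 7^2) = 19.3132
theta = atan2(7, -18) = 158.7495 degrees

r = 19.3132, theta = 158.7495 degrees


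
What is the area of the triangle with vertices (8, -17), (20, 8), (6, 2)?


Area = |x1(y2-y3) + x2(y3-y1) + x3(y1-y2)| / 2
= |8*(8-2) + 20*(2--17) + 6*(-17-8)| / 2
= 139

139


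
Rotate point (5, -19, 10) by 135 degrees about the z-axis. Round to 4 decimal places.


x' = 5*cos(135) - -19*sin(135) = 9.8995
y' = 5*sin(135) + -19*cos(135) = 16.9706
z' = 10

(9.8995, 16.9706, 10)


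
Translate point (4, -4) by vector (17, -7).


Translation: (x+dx, y+dy) = (4+17, -4+-7) = (21, -11)

(21, -11)


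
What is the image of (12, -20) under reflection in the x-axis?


Reflection across x-axis: (x, y) -> (x, -y)
(12, -20) -> (12, 20)

(12, 20)


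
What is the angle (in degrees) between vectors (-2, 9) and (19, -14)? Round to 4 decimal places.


dot = -2*19 + 9*-14 = -164
|u| = 9.2195, |v| = 23.6008
cos(angle) = -0.7537
angle = 138.9132 degrees

138.9132 degrees


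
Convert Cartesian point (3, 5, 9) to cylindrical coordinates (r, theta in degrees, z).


r = sqrt(3^2 + 5^2) = 5.831
theta = atan2(5, 3) = 59.0362 deg
z = 9

r = 5.831, theta = 59.0362 deg, z = 9


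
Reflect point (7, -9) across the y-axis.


Reflection across y-axis: (x, y) -> (-x, y)
(7, -9) -> (-7, -9)

(-7, -9)


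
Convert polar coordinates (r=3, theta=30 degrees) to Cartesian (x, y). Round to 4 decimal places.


x = 3 * cos(30) = 2.5981
y = 3 * sin(30) = 1.5

(2.5981, 1.5)


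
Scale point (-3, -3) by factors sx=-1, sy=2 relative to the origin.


Scaling: (x*sx, y*sy) = (-3*-1, -3*2) = (3, -6)

(3, -6)


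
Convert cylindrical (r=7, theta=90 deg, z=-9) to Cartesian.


x = 7 * cos(90) = 0
y = 7 * sin(90) = 7
z = -9

(0, 7, -9)


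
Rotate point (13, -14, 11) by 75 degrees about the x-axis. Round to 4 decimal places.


x' = 13
y' = -14*cos(75) - 11*sin(75) = -14.2487
z' = -14*sin(75) + 11*cos(75) = -10.676

(13, -14.2487, -10.676)


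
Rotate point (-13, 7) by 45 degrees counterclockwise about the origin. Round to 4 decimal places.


x' = -13*cos(45) - 7*sin(45) = -14.1421
y' = -13*sin(45) + 7*cos(45) = -4.2426

(-14.1421, -4.2426)


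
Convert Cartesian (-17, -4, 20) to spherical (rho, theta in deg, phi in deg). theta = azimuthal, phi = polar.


rho = sqrt((-17)^2 + (-4)^2 + 20^2) = 26.5518
theta = atan2(-4, -17) = 193.2405 deg
phi = acos(20/26.5518) = 41.1279 deg

rho = 26.5518, theta = 193.2405 deg, phi = 41.1279 deg


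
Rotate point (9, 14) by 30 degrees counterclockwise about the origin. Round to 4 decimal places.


x' = 9*cos(30) - 14*sin(30) = 0.7942
y' = 9*sin(30) + 14*cos(30) = 16.6244

(0.7942, 16.6244)


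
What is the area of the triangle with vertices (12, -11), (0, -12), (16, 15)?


Area = |x1(y2-y3) + x2(y3-y1) + x3(y1-y2)| / 2
= |12*(-12-15) + 0*(15--11) + 16*(-11--12)| / 2
= 154

154


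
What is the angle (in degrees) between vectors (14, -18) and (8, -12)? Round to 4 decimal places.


dot = 14*8 + -18*-12 = 328
|u| = 22.8035, |v| = 14.4222
cos(angle) = 0.9973
angle = 4.1849 degrees

4.1849 degrees


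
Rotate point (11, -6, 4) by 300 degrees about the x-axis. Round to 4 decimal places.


x' = 11
y' = -6*cos(300) - 4*sin(300) = 0.4641
z' = -6*sin(300) + 4*cos(300) = 7.1962

(11, 0.4641, 7.1962)
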